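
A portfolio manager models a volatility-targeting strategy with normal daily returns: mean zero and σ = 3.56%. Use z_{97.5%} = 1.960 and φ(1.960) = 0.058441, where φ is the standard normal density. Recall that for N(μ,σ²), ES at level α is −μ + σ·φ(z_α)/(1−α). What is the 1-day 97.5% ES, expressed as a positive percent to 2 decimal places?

Tail multiplier: φ(z)/(1−α) = 0.058441 / 0.025 = 2.338.
ES = 3.56% × 2.338 = 8.323%.

8.32%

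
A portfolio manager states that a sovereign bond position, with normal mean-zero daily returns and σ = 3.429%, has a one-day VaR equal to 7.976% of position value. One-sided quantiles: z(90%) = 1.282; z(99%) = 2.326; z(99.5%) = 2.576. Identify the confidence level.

Implied z = VaR/σ = 7.976 / 3.429 = 2.326.
This matches z(99%) = 2.326.

99%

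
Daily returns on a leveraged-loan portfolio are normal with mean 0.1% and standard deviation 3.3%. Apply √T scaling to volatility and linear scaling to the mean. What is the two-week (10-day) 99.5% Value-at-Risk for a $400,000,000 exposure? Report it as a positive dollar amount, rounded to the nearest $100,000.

At 99.5%, z = 2.576.
σ_{10d} = 3.3% × √10 = 10.436%; μ_{10d} = 10 × 0.1% = 1.000%.
VaR = −(1.000%) + 2.576 × 10.436% = 25.883%.
On $400,000,000: 0.25883 × $400,000,000 = $103,532,000.

$103,500,000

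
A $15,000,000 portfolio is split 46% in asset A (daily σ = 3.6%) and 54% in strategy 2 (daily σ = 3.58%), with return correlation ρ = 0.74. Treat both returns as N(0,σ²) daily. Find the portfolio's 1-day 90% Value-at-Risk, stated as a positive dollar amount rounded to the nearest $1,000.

σ_p² = 0.46²·3.6² + 0.54²·3.58² + 2·0.74·0.46·0.54·3.6·3.58 = 11.2176 (%²).
σ_p = √11.2176 = 3.349%.
At 90%, z = 1.282.
VaR = 1.282 × 3.349% = 4.293%; on $15,000,000 that is $643,950.

$644,000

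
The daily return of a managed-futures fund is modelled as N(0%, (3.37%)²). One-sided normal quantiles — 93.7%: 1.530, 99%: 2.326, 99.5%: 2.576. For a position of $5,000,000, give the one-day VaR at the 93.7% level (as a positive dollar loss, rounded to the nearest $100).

$257,800

VaR = z·σ = 1.530 × 3.37% = 5.156%.
On $5,000,000: 0.05156 × $5,000,000 = $257,800.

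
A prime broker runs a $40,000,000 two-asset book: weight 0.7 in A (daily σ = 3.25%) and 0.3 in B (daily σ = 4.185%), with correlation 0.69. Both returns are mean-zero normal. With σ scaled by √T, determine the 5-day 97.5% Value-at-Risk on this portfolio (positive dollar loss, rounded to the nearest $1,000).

σ_p = √(0.7²·3.25² + 0.3²·4.185² + 2·0.69·0.7·0.3·3.25·4.185) = 3.270%.
σ_{5d} = 3.270% × √5 = 7.312%.
z(97.5%) = 1.960.
VaR = 1.960 × 7.312% = 14.332%; on $40,000,000 that is $5,732,800.

$5,733,000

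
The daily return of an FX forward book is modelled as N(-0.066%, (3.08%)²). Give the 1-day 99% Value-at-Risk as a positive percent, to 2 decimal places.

At 99% one-sided, z = 2.326.
VaR = −μ + z·σ = −(-0.066%) + 2.326 × 3.08% = 7.230%.

7.23%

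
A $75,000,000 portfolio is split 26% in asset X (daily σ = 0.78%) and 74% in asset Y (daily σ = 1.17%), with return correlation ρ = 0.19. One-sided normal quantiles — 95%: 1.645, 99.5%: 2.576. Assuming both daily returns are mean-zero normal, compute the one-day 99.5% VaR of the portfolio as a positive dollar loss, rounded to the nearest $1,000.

σ_p² = 0.26²·0.78² + 0.74²·1.17² + 2·0.19·0.26·0.74·0.78·1.17 = 0.8575 (%²).
σ_p = √0.8575 = 0.926%.
VaR = 2.576 × 0.926% = 2.385%; on $75,000,000 that is $1,788,750.

$1,789,000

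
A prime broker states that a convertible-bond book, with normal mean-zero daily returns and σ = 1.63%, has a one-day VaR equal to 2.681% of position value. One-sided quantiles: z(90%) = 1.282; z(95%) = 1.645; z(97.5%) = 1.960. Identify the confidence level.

Implied z = VaR/σ = 2.681 / 1.63 = 1.645.
This matches z(95%) = 1.645.

95%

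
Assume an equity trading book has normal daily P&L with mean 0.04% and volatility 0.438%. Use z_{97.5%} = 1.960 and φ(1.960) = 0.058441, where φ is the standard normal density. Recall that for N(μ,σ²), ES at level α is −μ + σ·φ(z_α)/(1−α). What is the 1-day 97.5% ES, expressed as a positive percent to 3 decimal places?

0.984%

Tail multiplier: φ(z)/(1−α) = 0.058441 / 0.025 = 2.338.
ES = −(0.04%) + 0.438% × 2.338 = 0.984%.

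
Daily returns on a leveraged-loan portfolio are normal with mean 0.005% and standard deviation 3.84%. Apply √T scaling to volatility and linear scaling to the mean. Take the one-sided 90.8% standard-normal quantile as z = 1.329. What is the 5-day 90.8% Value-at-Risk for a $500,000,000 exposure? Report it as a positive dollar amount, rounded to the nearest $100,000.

σ_{5d} = 3.84% × √5 = 8.587%; μ_{5d} = 5 × 0.005% = 0.025%.
VaR = −(0.025%) + 1.329 × 8.587% = 11.387%.
On $500,000,000: 0.11387 × $500,000,000 = $56,935,000.

$56,900,000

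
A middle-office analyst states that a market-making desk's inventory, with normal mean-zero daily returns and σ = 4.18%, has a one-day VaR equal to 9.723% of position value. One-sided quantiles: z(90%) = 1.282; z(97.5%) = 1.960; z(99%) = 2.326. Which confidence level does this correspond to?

Implied z = VaR/σ = 9.723 / 4.18 = 2.326.
This matches z(99%) = 2.326.

99%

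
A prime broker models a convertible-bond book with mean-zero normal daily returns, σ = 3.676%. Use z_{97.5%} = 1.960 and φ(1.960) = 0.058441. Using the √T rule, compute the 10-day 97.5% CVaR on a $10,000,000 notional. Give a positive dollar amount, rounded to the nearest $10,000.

σ_{10d} = 3.676% × √10 = 11.625%.
ES multiplier = φ(z)/(1−α) = 0.058441/0.025 = 2.338.
ES = 11.625% × 2.338 = 27.179%; on $10,000,000: $2,717,900.

$2,720,000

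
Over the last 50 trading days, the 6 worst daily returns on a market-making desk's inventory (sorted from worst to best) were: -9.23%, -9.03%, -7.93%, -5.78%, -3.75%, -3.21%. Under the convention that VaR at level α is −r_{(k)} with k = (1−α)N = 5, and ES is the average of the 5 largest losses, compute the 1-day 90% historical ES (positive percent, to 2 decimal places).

The 5 worst returns sum to -35.72%.
ES = −(-35.72%) / 5 = 7.144% ≈ 7.14%.

7.14%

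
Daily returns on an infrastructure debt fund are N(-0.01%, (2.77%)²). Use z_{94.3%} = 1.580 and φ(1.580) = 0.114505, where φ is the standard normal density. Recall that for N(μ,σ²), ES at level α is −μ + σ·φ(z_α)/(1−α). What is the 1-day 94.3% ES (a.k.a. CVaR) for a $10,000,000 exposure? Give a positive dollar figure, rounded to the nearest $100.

$557,500

Tail multiplier: φ(z)/(1−α) = 0.114505 / 0.057 = 2.009.
ES = −(-0.01%) + 2.77% × 2.009 = 5.575%.
On $10,000,000: 0.05575 × $10,000,000 = $557,500.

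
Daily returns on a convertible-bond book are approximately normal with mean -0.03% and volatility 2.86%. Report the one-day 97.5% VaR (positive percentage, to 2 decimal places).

At 97.5% one-sided, z = 1.960.
VaR = −μ + z·σ = −(-0.03%) + 1.960 × 2.86% = 5.636%.

5.64%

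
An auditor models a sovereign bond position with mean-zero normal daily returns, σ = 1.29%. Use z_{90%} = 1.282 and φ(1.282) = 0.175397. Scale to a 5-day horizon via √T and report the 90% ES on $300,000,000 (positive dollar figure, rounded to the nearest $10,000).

σ_{5d} = 1.29% × √5 = 2.885%.
ES multiplier = φ(z)/(1−α) = 0.175397/0.1 = 1.754.
ES = 2.885% × 1.754 = 5.060%; on $300,000,000: $15,180,000.

$15,180,000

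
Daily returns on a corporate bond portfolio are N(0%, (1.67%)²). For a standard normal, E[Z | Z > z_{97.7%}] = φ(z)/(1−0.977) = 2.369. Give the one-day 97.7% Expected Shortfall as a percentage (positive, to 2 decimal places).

3.96%

ES = 1.67% × 2.369 = 3.956%.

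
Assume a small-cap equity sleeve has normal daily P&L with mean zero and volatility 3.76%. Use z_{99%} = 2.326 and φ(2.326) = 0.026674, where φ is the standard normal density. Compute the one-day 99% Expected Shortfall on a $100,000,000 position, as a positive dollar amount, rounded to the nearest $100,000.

Tail multiplier: φ(z)/(1−α) = 0.026674 / 0.01 = 2.667.
ES = 3.76% × 2.667 = 10.028%.
On $100,000,000: 0.10028 × $100,000,000 = $10,028,000.

$10,000,000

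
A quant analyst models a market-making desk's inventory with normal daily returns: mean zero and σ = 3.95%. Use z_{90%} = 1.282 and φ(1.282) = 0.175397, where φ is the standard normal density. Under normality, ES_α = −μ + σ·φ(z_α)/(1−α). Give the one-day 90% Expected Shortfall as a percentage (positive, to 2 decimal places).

6.93%

Tail multiplier: φ(z)/(1−α) = 0.175397 / 0.1 = 1.754.
ES = 3.95% × 1.754 = 6.928%.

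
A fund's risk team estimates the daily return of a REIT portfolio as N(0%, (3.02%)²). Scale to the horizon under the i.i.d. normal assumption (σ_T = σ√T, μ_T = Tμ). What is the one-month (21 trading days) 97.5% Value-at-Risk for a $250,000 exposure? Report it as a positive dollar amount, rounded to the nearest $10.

At 97.5%, z = 1.960.
σ_{21d} = 3.02% × √21 = 13.839%.
VaR = 1.960 × 13.839% = 27.124%.
On $250,000: 0.27124 × $250,000 = $67,810.

$67,810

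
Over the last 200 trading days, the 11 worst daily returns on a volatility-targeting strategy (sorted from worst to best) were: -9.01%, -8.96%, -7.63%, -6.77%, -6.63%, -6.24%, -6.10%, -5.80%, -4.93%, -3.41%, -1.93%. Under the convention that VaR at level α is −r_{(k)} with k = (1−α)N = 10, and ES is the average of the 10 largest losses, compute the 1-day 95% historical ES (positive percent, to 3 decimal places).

6.548%

The 10 worst returns sum to -65.48%.
ES = −(-65.48%) / 10 = 6.548%.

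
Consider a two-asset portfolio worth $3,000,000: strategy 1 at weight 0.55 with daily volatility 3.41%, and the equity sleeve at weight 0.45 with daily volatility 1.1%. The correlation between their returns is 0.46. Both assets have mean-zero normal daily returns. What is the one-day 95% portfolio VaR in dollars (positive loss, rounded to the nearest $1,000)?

σ_p² = 0.55²·3.41² + 0.45²·1.1² + 2·0.46·0.55·0.45·3.41·1.1 = 4.6166 (%²).
σ_p = √4.6166 = 2.149%.
At 95%, z = 1.645.
VaR = 1.645 × 2.149% = 3.535%; on $3,000,000 that is $106,050.

$106,000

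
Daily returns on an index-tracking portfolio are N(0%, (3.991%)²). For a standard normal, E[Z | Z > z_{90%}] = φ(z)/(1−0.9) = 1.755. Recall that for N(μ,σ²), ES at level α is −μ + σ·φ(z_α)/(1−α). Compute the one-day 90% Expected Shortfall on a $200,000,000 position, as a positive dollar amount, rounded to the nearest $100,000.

ES = 3.991% × 1.755 = 7.004%.
On $200,000,000: 0.07004 × $200,000,000 = $14,008,000.

$14,000,000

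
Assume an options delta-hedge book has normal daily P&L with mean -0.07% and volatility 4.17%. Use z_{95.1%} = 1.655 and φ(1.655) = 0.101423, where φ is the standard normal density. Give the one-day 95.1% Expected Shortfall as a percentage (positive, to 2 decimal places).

8.70%

Tail multiplier: φ(z)/(1−α) = 0.101423 / 0.049 = 2.070.
ES = −(-0.07%) + 4.17% × 2.070 = 8.702%.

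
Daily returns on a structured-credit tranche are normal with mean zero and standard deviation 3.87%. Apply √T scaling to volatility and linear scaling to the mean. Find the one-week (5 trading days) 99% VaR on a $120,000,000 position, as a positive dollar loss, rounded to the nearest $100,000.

$24,200,000

At 99%, z = 2.326.
σ_{5d} = 3.87% × √5 = 8.654%.
VaR = 2.326 × 8.654% = 20.129%.
On $120,000,000: 0.20129 × $120,000,000 = $24,154,800.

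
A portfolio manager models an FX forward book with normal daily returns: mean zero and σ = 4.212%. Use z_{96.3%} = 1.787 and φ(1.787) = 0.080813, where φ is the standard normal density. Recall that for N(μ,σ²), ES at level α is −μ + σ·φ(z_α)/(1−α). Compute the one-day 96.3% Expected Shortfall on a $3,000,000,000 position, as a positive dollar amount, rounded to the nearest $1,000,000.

$276,000,000

Tail multiplier: φ(z)/(1−α) = 0.080813 / 0.037 = 2.184.
ES = 4.212% × 2.184 = 9.199%.
On $3,000,000,000: 0.09199 × $3,000,000,000 = $275,970,000.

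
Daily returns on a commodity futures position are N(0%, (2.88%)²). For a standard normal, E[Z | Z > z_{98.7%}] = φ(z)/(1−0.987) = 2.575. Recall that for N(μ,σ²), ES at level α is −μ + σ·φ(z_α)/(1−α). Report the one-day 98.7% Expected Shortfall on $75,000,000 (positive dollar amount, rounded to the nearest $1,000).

ES = 2.88% × 2.575 = 7.416%.
On $75,000,000: 0.07416 × $75,000,000 = $5,562,000.

$5,562,000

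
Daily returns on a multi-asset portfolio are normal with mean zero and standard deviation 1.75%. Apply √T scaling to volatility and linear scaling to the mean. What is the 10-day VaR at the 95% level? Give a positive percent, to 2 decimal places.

At 95%, z = 1.645.
σ_{10d} = 1.75% × √10 = 5.534%.
VaR = 1.645 × 5.534% = 9.103%.

9.10%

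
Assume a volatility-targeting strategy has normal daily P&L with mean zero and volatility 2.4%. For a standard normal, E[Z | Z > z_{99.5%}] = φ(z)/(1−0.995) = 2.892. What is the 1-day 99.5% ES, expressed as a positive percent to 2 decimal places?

ES = 2.4% × 2.892 = 6.941%.

6.94%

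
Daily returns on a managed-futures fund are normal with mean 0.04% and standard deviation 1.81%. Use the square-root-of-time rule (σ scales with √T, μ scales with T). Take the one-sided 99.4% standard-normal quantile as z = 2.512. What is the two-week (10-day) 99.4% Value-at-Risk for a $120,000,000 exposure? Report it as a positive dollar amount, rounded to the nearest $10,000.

$16,770,000

σ_{10d} = 1.81% × √10 = 5.724%; μ_{10d} = 10 × 0.04% = 0.400%.
VaR = −(0.400%) + 2.512 × 5.724% = 13.979%.
On $120,000,000: 0.13979 × $120,000,000 = $16,774,800.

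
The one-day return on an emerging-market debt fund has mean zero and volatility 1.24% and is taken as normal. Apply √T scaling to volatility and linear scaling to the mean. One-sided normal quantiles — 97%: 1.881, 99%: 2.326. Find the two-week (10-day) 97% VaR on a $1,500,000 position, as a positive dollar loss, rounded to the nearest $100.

$110,600

σ_{10d} = 1.24% × √10 = 3.921%.
VaR = 1.881 × 3.921% = 7.375%.
On $1,500,000: 0.07375 × $1,500,000 = $110,625.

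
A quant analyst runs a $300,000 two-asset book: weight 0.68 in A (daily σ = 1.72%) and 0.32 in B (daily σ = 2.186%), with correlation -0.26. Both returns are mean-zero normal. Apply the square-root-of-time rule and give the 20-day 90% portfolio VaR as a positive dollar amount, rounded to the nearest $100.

σ_p = √(0.68²·1.72² + 0.32²·2.186² + 2·-0.26·0.68·0.32·1.72·2.186) = 1.197%.
σ_{20d} = 1.197% × √20 = 5.353%.
z(90%) = 1.282.
VaR = 1.282 × 5.353% = 6.863%; on $300,000 that is $20,589.

$20,600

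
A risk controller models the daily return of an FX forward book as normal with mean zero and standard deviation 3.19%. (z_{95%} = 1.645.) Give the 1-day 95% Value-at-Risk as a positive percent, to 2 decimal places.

5.25%

VaR = z·σ = 1.645 × 3.19% = 5.248%.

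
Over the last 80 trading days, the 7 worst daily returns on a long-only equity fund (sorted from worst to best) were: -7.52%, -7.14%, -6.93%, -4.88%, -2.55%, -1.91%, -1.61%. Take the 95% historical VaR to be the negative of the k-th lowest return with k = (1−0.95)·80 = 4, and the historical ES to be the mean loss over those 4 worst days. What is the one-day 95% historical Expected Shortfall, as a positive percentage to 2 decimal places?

6.62%

The 4 worst returns sum to -26.47%.
ES = −(-26.47%) / 4 = 6.6175% ≈ 6.62%.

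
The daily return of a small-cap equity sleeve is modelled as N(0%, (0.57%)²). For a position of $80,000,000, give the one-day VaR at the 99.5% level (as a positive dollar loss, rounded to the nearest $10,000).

At 99.5% one-sided, z = 2.576.
VaR = z·σ = 2.576 × 0.57% = 1.468%.
On $80,000,000: 0.01468 × $80,000,000 = $1,174,400.

$1,170,000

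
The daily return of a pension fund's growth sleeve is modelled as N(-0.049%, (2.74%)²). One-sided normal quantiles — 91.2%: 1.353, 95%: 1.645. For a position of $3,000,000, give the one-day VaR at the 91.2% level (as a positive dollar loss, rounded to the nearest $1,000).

VaR = −μ + z·σ = −(-0.049%) + 1.353 × 2.74% = 3.756%.
On $3,000,000: 0.03756 × $3,000,000 = $112,680.

$113,000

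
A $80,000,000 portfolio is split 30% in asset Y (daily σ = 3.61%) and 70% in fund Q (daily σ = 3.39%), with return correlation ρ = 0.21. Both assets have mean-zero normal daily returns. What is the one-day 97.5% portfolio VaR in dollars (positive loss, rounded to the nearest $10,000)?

$4,400,000

σ_p² = 0.3²·3.61² + 0.7²·3.39² + 2·0.21·0.3·0.7·3.61·3.39 = 7.8834 (%²).
σ_p = √7.8834 = 2.808%.
At 97.5%, z = 1.960.
VaR = 1.960 × 2.808% = 5.504%; on $80,000,000 that is $4,403,200.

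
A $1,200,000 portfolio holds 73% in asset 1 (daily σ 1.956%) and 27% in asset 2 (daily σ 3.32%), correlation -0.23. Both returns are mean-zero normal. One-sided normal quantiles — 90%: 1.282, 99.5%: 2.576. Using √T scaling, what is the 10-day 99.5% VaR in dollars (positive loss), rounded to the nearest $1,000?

$147,000

σ_p = √(0.73²·1.956² + 0.27²·3.32² + 2·-0.23·0.73·0.27·1.956·3.32) = 1.501%.
σ_{10d} = 1.501% × √10 = 4.747%.
VaR = 2.576 × 4.747% = 12.228%; on $1,200,000 that is $146,736.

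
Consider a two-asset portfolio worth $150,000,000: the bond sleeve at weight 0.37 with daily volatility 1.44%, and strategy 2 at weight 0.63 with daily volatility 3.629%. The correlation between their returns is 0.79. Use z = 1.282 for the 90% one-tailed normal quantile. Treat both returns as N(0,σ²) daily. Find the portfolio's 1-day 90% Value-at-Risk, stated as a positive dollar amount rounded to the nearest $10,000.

$5,240,000

σ_p² = 0.37²·1.44² + 0.63²·3.629² + 2·0.79·0.37·0.63·1.44·3.629 = 7.4355 (%²).
σ_p = √7.4355 = 2.727%.
VaR = 1.282 × 2.727% = 3.496%; on $150,000,000 that is $5,244,000.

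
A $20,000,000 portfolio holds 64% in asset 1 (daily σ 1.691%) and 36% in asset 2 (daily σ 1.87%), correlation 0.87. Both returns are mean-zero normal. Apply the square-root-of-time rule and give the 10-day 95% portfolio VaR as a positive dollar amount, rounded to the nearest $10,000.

$1,770,000

σ_p = √(0.64²·1.691² + 0.36²·1.87² + 2·0.87·0.64·0.36·1.691·1.87) = 1.701%.
σ_{10d} = 1.701% × √10 = 5.379%.
z(95%) = 1.645.
VaR = 1.645 × 5.379% = 8.848%; on $20,000,000 that is $1,769,600.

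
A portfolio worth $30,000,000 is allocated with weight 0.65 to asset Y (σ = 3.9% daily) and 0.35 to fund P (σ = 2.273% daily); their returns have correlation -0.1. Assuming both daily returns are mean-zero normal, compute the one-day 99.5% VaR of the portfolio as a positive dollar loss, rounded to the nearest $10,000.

σ_p² = 0.65²·3.9² + 0.35²·2.273² + 2·-0.1·0.65·0.35·3.9·2.273 = 6.6558 (%²).
σ_p = √6.6558 = 2.580%.
At 99.5%, z = 2.576.
VaR = 2.576 × 2.580% = 6.646%; on $30,000,000 that is $1,993,800.

$1,990,000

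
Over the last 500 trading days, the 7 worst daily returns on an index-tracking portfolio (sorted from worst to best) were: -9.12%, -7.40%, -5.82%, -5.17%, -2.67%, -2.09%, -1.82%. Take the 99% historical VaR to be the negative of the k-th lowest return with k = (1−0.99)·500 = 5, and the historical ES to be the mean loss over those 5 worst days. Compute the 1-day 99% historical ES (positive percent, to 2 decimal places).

6.04%

The 5 worst returns sum to -30.18%.
ES = −(-30.18%) / 5 = 6.036% ≈ 6.04%.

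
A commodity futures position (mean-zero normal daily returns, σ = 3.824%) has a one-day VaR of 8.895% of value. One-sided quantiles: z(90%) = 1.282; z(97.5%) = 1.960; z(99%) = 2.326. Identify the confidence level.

Implied z = VaR/σ = 8.895 / 3.824 = 2.326.
This matches z(99%) = 2.326.

99%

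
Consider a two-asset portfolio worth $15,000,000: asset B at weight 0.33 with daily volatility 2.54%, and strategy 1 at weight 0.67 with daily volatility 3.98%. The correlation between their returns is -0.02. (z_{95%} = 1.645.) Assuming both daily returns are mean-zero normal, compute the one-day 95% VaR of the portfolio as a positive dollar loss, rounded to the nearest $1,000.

$686,000

σ_p² = 0.33²·2.54² + 0.67²·3.98² + 2·-0.02·0.33·0.67·2.54·3.98 = 7.7239 (%²).
σ_p = √7.7239 = 2.779%.
VaR = 1.645 × 2.779% = 4.571%; on $15,000,000 that is $685,650.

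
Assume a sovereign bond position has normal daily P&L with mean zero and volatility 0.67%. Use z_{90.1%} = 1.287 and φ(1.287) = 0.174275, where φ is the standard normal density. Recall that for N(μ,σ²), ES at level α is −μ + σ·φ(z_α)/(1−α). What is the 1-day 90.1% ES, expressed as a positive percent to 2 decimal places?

Tail multiplier: φ(z)/(1−α) = 0.174275 / 0.099 = 1.760.
ES = 0.67% × 1.760 = 1.179%.

1.18%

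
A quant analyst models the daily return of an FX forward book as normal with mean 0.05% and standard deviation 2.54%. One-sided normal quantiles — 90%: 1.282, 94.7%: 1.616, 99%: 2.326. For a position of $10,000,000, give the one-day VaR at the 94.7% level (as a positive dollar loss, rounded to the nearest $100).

$405,500

VaR = −μ + z·σ = −(0.05%) + 1.616 × 2.54% = 4.055%.
On $10,000,000: 0.04055 × $10,000,000 = $405,500.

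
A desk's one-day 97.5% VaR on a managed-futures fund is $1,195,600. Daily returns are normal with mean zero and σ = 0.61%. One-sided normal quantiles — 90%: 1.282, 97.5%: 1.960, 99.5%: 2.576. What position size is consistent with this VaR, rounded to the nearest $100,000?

$100,000,000

VaR as a fraction of value: z·σ = 1.960 × 0.61% = 1.1956%.
Position = $1,195,600 / 0.011956 = $100,000,000.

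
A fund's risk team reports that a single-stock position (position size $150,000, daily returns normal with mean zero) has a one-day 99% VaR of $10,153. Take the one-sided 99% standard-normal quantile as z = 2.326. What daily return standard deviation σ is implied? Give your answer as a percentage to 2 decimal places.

2.91%

VaR as a fraction: $10,153 / $150,000 = 6.769%.
σ = VaR / z = 6.769% / 2.326 = 2.910%.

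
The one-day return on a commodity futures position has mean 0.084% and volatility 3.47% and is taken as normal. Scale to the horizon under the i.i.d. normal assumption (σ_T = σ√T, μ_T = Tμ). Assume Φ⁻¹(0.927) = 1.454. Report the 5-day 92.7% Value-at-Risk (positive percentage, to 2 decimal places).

σ_{5d} = 3.47% × √5 = 7.759%; μ_{5d} = 5 × 0.084% = 0.420%.
VaR = −(0.420%) + 1.454 × 7.759% = 10.862%.

10.86%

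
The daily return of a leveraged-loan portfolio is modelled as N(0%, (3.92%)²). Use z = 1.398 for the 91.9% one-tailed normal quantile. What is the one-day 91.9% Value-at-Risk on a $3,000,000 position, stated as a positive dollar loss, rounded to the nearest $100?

VaR = z·σ = 1.398 × 3.92% = 5.480%.
On $3,000,000: 0.05480 × $3,000,000 = $164,400.

$164,400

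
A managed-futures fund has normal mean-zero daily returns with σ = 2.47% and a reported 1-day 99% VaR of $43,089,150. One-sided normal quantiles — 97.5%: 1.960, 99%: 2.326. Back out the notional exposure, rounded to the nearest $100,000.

$750,000,000

VaR as a fraction of value: z·σ = 2.326 × 2.47% = 5.74522%.
Position = $43,089,150 / 0.0574522 = $750,000,000.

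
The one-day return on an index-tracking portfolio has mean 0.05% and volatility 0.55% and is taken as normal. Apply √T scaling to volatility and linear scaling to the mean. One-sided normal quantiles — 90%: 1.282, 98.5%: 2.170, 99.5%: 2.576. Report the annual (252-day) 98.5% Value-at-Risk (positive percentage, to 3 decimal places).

6.346%

σ_{252d} = 0.55% × √252 = 8.731%; μ_{252d} = 252 × 0.05% = 12.600%.
VaR = −(12.600%) + 2.170 × 8.731% = 6.346%.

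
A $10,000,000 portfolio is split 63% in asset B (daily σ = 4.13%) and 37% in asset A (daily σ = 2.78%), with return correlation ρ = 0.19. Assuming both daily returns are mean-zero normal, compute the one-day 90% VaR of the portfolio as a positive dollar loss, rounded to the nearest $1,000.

σ_p² = 0.63²·4.13² + 0.37²·2.78² + 2·0.19·0.63·0.37·4.13·2.78 = 8.8449 (%²).
σ_p = √8.8449 = 2.974%.
At 90%, z = 1.282.
VaR = 1.282 × 2.974% = 3.813%; on $10,000,000 that is $381,300.

$381,000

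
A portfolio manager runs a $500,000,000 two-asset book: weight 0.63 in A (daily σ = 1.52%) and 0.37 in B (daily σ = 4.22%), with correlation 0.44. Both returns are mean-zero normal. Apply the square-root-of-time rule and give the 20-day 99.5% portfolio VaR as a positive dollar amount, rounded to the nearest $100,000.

σ_p = √(0.63²·1.52² + 0.37²·4.22² + 2·0.44·0.63·0.37·1.52·4.22) = 2.161%.
σ_{20d} = 2.161% × √20 = 9.664%.
z(99.5%) = 2.576.
VaR = 2.576 × 9.664% = 24.894%; on $500,000,000 that is $124,470,000.

$124,500,000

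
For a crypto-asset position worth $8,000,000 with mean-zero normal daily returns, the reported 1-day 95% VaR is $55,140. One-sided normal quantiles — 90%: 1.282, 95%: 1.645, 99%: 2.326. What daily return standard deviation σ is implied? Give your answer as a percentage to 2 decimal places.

VaR as a fraction: $55,140 / $8,000,000 = 0.689%.
σ = VaR / z = 0.689% / 1.645 = 0.419%.

0.42%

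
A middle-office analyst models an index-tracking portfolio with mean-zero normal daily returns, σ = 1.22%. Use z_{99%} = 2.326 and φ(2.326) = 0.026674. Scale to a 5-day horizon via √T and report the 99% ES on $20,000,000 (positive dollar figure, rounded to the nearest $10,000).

$1,460,000

σ_{5d} = 1.22% × √5 = 2.728%.
ES multiplier = φ(z)/(1−α) = 0.026674/0.01 = 2.667.
ES = 2.728% × 2.667 = 7.276%; on $20,000,000: $1,455,200.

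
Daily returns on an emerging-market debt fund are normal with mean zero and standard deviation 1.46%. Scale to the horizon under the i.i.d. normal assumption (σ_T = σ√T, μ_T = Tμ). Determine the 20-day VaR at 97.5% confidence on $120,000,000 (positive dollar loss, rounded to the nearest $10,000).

$15,360,000

At 97.5%, z = 1.960.
σ_{20d} = 1.46% × √20 = 6.529%.
VaR = 1.960 × 6.529% = 12.797%.
On $120,000,000: 0.12797 × $120,000,000 = $15,356,400.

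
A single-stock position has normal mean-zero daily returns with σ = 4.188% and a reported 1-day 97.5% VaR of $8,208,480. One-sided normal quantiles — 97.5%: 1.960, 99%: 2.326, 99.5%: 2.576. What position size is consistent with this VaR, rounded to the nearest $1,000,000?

VaR as a fraction of value: z·σ = 1.960 × 4.188% = 8.20848%.
Position = $8,208,480 / 0.0820848 = $100,000,000.

$100,000,000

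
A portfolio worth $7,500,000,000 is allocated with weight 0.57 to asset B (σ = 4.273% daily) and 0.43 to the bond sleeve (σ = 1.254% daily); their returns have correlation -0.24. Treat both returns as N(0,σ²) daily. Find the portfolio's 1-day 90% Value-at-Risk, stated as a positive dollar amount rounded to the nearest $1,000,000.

σ_p² = 0.57²·4.273² + 0.43²·1.254² + 2·-0.24·0.57·0.43·4.273·1.254 = 5.5926 (%²).
σ_p = √5.5926 = 2.365%.
At 90%, z = 1.282.
VaR = 1.282 × 2.365% = 3.032%; on $7,500,000,000 that is $227,400,000.

$227,000,000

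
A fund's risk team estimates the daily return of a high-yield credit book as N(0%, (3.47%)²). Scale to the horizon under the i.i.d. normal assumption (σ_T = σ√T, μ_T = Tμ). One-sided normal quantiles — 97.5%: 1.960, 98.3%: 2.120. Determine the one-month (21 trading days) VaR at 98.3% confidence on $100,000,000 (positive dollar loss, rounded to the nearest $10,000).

σ_{21d} = 3.47% × √21 = 15.902%.
VaR = 2.120 × 15.902% = 33.712%.
On $100,000,000: 0.33712 × $100,000,000 = $33,712,000.

$33,710,000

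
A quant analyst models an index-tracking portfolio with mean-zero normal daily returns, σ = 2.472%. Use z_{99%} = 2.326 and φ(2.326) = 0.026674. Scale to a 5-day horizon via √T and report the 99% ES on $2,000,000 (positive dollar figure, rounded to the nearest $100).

σ_{5d} = 2.472% × √5 = 5.528%.
ES multiplier = φ(z)/(1−α) = 0.026674/0.01 = 2.667.
ES = 5.528% × 2.667 = 14.743%; on $2,000,000: $294,860.

$294,900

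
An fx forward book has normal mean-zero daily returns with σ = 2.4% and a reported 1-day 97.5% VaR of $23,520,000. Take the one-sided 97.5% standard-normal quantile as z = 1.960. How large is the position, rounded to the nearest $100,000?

$500,000,000

VaR as a fraction of value: z·σ = 1.960 × 2.4% = 4.704%.
Position = $23,520,000 / 0.04704 = $500,000,000.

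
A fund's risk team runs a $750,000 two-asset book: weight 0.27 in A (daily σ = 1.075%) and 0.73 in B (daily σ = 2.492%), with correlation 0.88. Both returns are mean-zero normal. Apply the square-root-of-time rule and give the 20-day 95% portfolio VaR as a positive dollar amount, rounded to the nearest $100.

σ_p = √(0.27²·1.075² + 0.73²·2.492² + 2·0.88·0.27·0.73·1.075·2.492) = 2.079%.
σ_{20d} = 2.079% × √20 = 9.298%.
z(95%) = 1.645.
VaR = 1.645 × 9.298% = 15.295%; on $750,000 that is $114,712.

$114,700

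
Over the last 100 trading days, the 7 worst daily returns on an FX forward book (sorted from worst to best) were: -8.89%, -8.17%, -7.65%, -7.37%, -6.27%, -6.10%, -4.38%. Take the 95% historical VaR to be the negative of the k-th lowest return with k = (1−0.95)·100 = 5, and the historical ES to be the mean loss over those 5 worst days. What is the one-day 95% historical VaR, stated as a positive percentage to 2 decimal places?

k = 5; the 5th lowest return is -6.27%, so VaR = 6.27%.

6.27%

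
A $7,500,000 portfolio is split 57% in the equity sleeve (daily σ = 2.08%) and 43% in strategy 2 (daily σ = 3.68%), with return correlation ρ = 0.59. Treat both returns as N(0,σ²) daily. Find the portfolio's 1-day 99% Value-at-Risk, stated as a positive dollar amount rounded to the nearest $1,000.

σ_p² = 0.57²·2.08² + 0.43²·3.68² + 2·0.59·0.57·0.43·2.08·3.68 = 6.1234 (%²).
σ_p = √6.1234 = 2.475%.
At 99%, z = 2.326.
VaR = 2.326 × 2.475% = 5.757%; on $7,500,000 that is $431,775.

$432,000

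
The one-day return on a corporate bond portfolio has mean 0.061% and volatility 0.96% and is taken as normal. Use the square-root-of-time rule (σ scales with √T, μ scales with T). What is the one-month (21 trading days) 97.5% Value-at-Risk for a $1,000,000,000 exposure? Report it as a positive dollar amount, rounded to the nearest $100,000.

At 97.5%, z = 1.960.
σ_{21d} = 0.96% × √21 = 4.399%; μ_{21d} = 21 × 0.061% = 1.281%.
VaR = −(1.281%) + 1.960 × 4.399% = 7.341%.
On $1,000,000,000: 0.07341 × $1,000,000,000 = $73,410,000.

$73,400,000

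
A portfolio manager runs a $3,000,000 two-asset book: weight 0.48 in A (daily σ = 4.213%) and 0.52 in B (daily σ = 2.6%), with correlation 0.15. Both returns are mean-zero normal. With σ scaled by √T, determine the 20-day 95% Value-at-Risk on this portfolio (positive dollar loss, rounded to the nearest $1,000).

σ_p = √(0.48²·4.213² + 0.52²·2.6² + 2·0.15·0.48·0.52·4.213·2.6) = 2.596%.
σ_{20d} = 2.596% × √20 = 11.610%.
z(95%) = 1.645.
VaR = 1.645 × 11.610% = 19.098%; on $3,000,000 that is $572,940.

$573,000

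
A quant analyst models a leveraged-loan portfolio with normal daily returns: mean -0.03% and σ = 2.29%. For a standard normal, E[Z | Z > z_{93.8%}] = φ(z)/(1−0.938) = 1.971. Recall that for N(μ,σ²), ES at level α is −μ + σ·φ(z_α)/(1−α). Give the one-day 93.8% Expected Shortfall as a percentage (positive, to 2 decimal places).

ES = −(-0.03%) + 2.29% × 1.971 = 4.544%.

4.54%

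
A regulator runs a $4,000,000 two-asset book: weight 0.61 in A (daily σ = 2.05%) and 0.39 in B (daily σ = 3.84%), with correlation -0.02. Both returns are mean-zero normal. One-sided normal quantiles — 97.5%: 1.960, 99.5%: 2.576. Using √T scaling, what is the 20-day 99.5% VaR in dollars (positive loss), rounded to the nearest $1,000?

σ_p = √(0.61²·2.05² + 0.39²·3.84² + 2·-0.02·0.61·0.39·2.05·3.84) = 1.932%.
σ_{20d} = 1.932% × √20 = 8.640%.
VaR = 2.576 × 8.640% = 22.257%; on $4,000,000 that is $890,280.

$890,000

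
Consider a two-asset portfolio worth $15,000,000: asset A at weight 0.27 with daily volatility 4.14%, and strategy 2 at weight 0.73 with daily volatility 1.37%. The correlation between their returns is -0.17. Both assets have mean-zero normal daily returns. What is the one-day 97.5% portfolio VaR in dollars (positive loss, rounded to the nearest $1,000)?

σ_p² = 0.27²·4.14² + 0.73²·1.37² + 2·-0.17·0.27·0.73·4.14·1.37 = 1.8696 (%²).
σ_p = √1.8696 = 1.367%.
At 97.5%, z = 1.960.
VaR = 1.960 × 1.367% = 2.679%; on $15,000,000 that is $401,850.

$402,000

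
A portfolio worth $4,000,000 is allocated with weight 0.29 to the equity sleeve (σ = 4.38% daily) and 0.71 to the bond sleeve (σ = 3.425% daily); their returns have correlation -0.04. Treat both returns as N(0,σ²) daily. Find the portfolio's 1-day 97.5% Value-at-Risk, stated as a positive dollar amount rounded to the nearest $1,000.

σ_p² = 0.29²·4.38² + 0.71²·3.425² + 2·-0.04·0.29·0.71·4.38·3.425 = 7.2797 (%²).
σ_p = √7.2797 = 2.698%.
At 97.5%, z = 1.960.
VaR = 1.960 × 2.698% = 5.288%; on $4,000,000 that is $211,520.

$212,000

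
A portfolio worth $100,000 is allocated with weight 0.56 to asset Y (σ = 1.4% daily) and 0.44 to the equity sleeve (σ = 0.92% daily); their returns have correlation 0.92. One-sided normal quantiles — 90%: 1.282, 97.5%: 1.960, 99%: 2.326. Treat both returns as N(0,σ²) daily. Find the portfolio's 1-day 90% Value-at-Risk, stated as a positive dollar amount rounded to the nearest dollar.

σ_p² = 0.56²·1.4² + 0.44²·0.92² + 2·0.92·0.56·0.44·1.4·0.92 = 1.3625 (%²).
σ_p = √1.3625 = 1.167%.
VaR = 1.282 × 1.167% = 1.496%; on $100,000 that is $1,496.

$1,496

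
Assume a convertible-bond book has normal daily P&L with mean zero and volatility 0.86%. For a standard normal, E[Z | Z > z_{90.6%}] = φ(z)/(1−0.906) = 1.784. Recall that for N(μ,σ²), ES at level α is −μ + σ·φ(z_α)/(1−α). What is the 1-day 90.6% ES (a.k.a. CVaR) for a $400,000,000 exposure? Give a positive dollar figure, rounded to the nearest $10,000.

$6,140,000

ES = 0.86% × 1.784 = 1.534%.
On $400,000,000: 0.01534 × $400,000,000 = $6,136,000.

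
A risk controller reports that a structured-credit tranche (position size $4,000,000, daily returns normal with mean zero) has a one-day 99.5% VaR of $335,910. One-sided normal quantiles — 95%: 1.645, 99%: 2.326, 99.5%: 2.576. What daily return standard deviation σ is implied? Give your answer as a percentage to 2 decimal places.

VaR as a fraction: $335,910 / $4,000,000 = 8.398%.
σ = VaR / z = 8.398% / 2.576 = 3.260%.

3.26%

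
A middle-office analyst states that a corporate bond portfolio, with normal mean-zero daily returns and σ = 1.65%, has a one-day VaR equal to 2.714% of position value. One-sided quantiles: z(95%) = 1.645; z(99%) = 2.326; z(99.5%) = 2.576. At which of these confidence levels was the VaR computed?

Implied z = VaR/σ = 2.714 / 1.65 = 1.645.
This matches z(95%) = 1.645.

95%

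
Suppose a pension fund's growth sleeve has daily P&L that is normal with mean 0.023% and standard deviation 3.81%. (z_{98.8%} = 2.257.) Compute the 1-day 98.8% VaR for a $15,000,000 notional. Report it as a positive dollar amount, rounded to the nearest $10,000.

VaR = −μ + z·σ = −(0.023%) + 2.257 × 3.81% = 8.576%.
On $15,000,000: 0.08576 × $15,000,000 = $1,286,400.

$1,290,000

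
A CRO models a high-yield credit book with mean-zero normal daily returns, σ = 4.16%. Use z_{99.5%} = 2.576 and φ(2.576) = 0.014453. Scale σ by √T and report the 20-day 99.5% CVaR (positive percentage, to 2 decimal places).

σ_{20d} = 4.16% × √20 = 18.604%.
ES multiplier = φ(z)/(1−α) = 0.014453/0.005 = 2.891.
ES = 18.604% × 2.891 = 53.784%.

53.78%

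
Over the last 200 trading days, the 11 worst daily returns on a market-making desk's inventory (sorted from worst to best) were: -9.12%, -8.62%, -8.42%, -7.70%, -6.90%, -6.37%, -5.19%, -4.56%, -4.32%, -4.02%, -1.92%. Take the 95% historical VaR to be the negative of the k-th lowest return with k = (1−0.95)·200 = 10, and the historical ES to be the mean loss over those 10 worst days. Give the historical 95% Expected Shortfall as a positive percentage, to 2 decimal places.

The 10 worst returns sum to -65.22%.
ES = −(-65.22%) / 10 = 6.522% ≈ 6.52%.

6.52%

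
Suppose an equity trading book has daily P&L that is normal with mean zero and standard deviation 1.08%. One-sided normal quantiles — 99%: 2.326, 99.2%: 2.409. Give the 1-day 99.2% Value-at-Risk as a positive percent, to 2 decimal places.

VaR = z·σ = 2.409 × 1.08% = 2.602%.

2.60%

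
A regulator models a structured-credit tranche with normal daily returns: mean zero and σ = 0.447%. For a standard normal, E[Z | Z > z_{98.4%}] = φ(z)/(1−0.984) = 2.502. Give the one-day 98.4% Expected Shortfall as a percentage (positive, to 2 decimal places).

1.12%

ES = 0.447% × 2.502 = 1.118%.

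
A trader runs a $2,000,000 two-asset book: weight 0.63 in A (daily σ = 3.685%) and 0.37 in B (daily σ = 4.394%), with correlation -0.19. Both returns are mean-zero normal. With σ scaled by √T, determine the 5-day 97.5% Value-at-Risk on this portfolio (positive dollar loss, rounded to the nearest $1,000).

$225,000

σ_p = √(0.63²·3.685² + 0.37²·4.394² + 2·-0.19·0.63·0.37·3.685·4.394) = 2.569%.
σ_{5d} = 2.569% × √5 = 5.744%.
z(97.5%) = 1.960.
VaR = 1.960 × 5.744% = 11.258%; on $2,000,000 that is $225,160.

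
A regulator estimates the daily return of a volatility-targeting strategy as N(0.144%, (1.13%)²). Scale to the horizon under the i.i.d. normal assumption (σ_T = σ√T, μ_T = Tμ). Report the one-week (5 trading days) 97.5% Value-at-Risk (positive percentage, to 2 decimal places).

At 97.5%, z = 1.960.
σ_{5d} = 1.13% × √5 = 2.527%; μ_{5d} = 5 × 0.144% = 0.720%.
VaR = −(0.720%) + 1.960 × 2.527% = 4.233%.

4.23%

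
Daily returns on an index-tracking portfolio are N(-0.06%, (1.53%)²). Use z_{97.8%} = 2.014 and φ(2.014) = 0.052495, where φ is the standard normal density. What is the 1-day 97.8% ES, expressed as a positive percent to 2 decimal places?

Tail multiplier: φ(z)/(1−α) = 0.052495 / 0.022 = 2.386.
ES = −(-0.06%) + 1.53% × 2.386 = 3.711%.

3.71%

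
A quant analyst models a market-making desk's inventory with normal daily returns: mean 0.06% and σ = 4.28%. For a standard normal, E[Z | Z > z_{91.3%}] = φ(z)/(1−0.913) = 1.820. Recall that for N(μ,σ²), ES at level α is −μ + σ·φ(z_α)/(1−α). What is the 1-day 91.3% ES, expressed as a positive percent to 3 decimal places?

ES = −(0.06%) + 4.28% × 1.820 = 7.730%.

7.730%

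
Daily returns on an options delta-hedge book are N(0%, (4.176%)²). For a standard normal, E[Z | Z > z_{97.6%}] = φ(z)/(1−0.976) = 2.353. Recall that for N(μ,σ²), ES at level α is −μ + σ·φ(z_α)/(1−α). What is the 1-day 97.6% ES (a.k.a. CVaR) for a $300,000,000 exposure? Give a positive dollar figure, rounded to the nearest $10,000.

ES = 4.176% × 2.353 = 9.826%.
On $300,000,000: 0.09826 × $300,000,000 = $29,478,000.

$29,480,000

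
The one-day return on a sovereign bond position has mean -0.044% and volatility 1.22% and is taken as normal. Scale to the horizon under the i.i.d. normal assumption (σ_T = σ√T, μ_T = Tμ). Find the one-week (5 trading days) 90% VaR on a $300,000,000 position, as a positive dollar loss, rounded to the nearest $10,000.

At 90%, z = 1.282.
σ_{5d} = 1.22% × √5 = 2.728%; μ_{5d} = 5 × -0.044% = -0.220%.
VaR = −(-0.220%) + 1.282 × 2.728% = 3.717%.
On $300,000,000: 0.03717 × $300,000,000 = $11,151,000.

$11,150,000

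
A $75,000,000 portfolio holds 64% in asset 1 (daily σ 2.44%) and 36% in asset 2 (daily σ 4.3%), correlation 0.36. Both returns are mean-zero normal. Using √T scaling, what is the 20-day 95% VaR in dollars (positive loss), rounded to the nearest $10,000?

$14,150,000

σ_p = √(0.64²·2.44² + 0.36²·4.3² + 2·0.36·0.64·0.36·2.44·4.3) = 2.564%.
σ_{20d} = 2.564% × √20 = 11.467%.
z(95%) = 1.645.
VaR = 1.645 × 11.467% = 18.863%; on $75,000,000 that is $14,147,250.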